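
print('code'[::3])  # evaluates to ce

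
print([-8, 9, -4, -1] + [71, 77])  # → [-8, 9, -4, -1, 71, 77]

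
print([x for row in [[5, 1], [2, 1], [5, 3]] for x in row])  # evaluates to [5, 1, 2, 1, 5, 3]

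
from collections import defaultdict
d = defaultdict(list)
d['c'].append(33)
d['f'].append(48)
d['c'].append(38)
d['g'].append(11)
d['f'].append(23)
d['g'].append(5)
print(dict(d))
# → {'c': [33, 38], 'f': [48, 23], 'g': [11, 5]}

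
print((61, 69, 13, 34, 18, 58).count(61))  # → 1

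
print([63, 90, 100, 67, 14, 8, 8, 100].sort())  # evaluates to None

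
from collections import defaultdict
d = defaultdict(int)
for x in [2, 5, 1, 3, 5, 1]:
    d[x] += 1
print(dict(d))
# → {2: 1, 5: 2, 1: 2, 3: 1}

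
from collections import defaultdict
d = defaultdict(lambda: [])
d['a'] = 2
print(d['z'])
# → []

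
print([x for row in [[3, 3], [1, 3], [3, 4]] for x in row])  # [3, 3, 1, 3, 3, 4]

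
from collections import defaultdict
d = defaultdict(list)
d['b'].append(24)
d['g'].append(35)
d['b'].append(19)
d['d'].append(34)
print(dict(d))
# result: {'b': [24, 19], 'g': [35], 'd': [34]}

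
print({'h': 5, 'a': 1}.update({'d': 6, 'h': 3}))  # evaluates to None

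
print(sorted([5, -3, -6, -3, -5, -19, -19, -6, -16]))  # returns [-19, -19, -16, -6, -6, -5, -3, -3, 5]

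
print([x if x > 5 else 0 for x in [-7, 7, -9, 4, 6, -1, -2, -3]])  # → [0, 7, 0, 0, 6, 0, 0, 0]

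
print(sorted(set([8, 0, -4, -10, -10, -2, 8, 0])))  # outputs [-10, -4, -2, 0, 8]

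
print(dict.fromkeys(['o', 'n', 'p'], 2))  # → {'o': 2, 'n': 2, 'p': 2}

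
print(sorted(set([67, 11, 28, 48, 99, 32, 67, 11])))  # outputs [11, 28, 32, 48, 67, 99]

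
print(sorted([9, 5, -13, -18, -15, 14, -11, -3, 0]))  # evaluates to [-18, -15, -13, -11, -3, 0, 5, 9, 14]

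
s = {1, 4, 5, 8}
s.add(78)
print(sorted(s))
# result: [1, 4, 5, 8, 78]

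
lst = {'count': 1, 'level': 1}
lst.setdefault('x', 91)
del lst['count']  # {'level': 1, 'x': 91}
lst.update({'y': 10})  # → {'level': 1, 'x': 91, 'y': 10}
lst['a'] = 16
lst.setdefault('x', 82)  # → 91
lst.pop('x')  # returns 91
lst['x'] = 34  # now {'level': 1, 'y': 10, 'a': 16, 'x': 34}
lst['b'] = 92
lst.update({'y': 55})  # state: {'level': 1, 'y': 55, 'a': 16, 'x': 34, 'b': 92}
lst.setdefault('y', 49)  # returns 55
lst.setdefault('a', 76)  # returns 16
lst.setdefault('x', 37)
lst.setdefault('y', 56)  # 55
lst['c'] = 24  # {'level': 1, 'y': 55, 'a': 16, 'x': 34, 'b': 92, 'c': 24}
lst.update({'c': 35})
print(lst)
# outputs {'level': 1, 'y': 55, 'a': 16, 'x': 34, 'b': 92, 'c': 35}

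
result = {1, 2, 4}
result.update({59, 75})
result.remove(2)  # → {1, 4, 59, 75}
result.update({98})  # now {1, 4, 59, 75, 98}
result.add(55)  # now {1, 4, 55, 59, 75, 98}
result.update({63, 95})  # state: {1, 4, 55, 59, 63, 75, 95, 98}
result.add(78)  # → {1, 4, 55, 59, 63, 75, 78, 95, 98}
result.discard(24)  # {1, 4, 55, 59, 63, 75, 78, 95, 98}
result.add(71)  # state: {1, 4, 55, 59, 63, 71, 75, 78, 95, 98}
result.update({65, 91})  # {1, 4, 55, 59, 63, 65, 71, 75, 78, 91, 95, 98}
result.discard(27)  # {1, 4, 55, 59, 63, 65, 71, 75, 78, 91, 95, 98}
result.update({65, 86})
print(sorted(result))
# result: [1, 4, 55, 59, 63, 65, 71, 75, 78, 86, 91, 95, 98]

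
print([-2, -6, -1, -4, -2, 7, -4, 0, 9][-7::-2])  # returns [-1, -2]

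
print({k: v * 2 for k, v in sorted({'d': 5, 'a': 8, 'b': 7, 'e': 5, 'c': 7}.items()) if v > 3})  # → {'a': 16, 'b': 14, 'c': 14, 'd': 10, 'e': 10}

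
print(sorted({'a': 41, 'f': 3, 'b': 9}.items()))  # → [('a', 41), ('b', 9), ('f', 3)]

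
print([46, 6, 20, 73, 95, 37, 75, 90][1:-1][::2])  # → [6, 73, 37]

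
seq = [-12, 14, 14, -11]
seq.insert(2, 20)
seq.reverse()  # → [-11, 14, 20, 14, -12]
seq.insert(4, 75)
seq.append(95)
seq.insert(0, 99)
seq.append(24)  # [99, -11, 14, 20, 14, 75, -12, 95, 24]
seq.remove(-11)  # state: [99, 14, 20, 14, 75, -12, 95, 24]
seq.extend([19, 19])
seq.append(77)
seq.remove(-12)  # [99, 14, 20, 14, 75, 95, 24, 19, 19, 77]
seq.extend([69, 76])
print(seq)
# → [99, 14, 20, 14, 75, 95, 24, 19, 19, 77, 69, 76]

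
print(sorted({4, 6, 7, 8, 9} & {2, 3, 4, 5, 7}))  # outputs [4, 7]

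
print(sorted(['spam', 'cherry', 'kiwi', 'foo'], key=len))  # ['foo', 'spam', 'kiwi', 'cherry']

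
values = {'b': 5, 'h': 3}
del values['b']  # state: {'h': 3}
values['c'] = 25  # {'h': 3, 'c': 25}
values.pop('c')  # 25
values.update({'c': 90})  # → {'h': 3, 'c': 90}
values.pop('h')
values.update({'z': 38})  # {'c': 90, 'z': 38}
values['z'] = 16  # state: {'c': 90, 'z': 16}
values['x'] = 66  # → {'c': 90, 'z': 16, 'x': 66}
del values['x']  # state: {'c': 90, 'z': 16}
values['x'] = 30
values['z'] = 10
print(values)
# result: {'c': 90, 'z': 10, 'x': 30}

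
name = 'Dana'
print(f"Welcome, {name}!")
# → Welcome, Dana!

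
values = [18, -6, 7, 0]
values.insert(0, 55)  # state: [55, 18, -6, 7, 0]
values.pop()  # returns 0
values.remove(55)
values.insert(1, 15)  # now [18, 15, -6, 7]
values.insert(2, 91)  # [18, 15, 91, -6, 7]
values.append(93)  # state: [18, 15, 91, -6, 7, 93]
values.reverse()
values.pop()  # 18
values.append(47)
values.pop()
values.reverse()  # [15, 91, -6, 7, 93]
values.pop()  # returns 93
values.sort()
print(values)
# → [-6, 7, 15, 91]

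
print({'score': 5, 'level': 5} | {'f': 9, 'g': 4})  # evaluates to {'score': 5, 'level': 5, 'f': 9, 'g': 4}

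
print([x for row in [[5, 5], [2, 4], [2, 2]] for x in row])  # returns [5, 5, 2, 4, 2, 2]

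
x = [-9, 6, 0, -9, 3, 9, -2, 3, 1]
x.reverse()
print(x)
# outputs [1, 3, -2, 9, 3, -9, 0, 6, -9]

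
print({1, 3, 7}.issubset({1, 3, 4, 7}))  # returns True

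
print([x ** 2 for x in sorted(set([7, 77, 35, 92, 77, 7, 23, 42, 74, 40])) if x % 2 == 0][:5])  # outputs [1600, 1764, 5476, 8464]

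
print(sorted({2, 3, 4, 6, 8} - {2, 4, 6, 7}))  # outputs [3, 8]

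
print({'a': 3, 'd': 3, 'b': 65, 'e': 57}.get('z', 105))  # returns 105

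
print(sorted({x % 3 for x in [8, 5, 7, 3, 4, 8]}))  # [0, 1, 2]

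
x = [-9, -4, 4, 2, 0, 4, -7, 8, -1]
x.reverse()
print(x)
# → [-1, 8, -7, 4, 0, 2, 4, -4, -9]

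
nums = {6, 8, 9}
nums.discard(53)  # {6, 8, 9}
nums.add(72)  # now {6, 8, 9, 72}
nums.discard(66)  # {6, 8, 9, 72}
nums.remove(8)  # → {6, 9, 72}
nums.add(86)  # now {6, 9, 72, 86}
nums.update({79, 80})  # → {6, 9, 72, 79, 80, 86}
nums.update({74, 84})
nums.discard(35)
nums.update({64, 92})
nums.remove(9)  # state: {6, 64, 72, 74, 79, 80, 84, 86, 92}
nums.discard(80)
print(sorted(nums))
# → [6, 64, 72, 74, 79, 84, 86, 92]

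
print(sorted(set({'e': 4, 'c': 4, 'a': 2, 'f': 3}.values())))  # [2, 3, 4]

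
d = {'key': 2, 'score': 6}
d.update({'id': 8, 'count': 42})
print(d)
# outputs {'key': 2, 'score': 6, 'id': 8, 'count': 42}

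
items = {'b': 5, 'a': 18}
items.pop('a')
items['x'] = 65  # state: {'b': 5, 'x': 65}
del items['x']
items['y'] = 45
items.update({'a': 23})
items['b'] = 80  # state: {'b': 80, 'y': 45, 'a': 23}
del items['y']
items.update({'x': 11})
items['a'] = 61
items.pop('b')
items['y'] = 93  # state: {'a': 61, 'x': 11, 'y': 93}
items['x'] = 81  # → {'a': 61, 'x': 81, 'y': 93}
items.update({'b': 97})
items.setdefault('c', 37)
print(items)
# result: {'a': 61, 'x': 81, 'y': 93, 'b': 97, 'c': 37}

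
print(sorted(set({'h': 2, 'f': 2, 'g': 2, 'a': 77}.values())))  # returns [2, 77]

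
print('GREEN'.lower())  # green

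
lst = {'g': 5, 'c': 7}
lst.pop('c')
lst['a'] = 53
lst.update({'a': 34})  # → {'g': 5, 'a': 34}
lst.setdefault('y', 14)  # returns 14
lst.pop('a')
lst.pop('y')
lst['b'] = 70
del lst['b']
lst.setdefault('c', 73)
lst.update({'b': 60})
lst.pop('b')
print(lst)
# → {'g': 5, 'c': 73}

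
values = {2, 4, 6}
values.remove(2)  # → {4, 6}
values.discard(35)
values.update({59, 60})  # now {4, 6, 59, 60}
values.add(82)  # {4, 6, 59, 60, 82}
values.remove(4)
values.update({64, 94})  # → {6, 59, 60, 64, 82, 94}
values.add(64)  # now {6, 59, 60, 64, 82, 94}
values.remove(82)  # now {6, 59, 60, 64, 94}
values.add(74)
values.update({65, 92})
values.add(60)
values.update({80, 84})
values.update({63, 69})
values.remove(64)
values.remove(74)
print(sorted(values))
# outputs [6, 59, 60, 63, 65, 69, 80, 84, 92, 94]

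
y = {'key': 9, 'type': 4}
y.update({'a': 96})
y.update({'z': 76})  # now {'key': 9, 'type': 4, 'a': 96, 'z': 76}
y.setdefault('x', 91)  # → 91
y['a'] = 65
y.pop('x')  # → 91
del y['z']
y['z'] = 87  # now {'key': 9, 'type': 4, 'a': 65, 'z': 87}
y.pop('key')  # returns 9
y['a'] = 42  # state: {'type': 4, 'a': 42, 'z': 87}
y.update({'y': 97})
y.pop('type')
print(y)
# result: {'a': 42, 'z': 87, 'y': 97}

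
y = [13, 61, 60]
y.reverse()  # [60, 61, 13]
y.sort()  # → [13, 60, 61]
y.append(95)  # [13, 60, 61, 95]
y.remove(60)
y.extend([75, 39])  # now [13, 61, 95, 75, 39]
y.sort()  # [13, 39, 61, 75, 95]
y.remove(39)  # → [13, 61, 75, 95]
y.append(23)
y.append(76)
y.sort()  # [13, 23, 61, 75, 76, 95]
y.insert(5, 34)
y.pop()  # 95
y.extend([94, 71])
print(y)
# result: [13, 23, 61, 75, 76, 34, 94, 71]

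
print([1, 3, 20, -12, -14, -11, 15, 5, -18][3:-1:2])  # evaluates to [-12, -11, 5]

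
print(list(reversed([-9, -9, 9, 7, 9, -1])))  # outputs [-1, 9, 7, 9, -9, -9]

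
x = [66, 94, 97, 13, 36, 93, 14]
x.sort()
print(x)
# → [13, 14, 36, 66, 93, 94, 97]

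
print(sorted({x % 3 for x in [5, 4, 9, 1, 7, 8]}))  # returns [0, 1, 2]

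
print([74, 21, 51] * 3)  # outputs [74, 21, 51, 74, 21, 51, 74, 21, 51]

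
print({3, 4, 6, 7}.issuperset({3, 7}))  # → True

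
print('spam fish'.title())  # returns Spam Fish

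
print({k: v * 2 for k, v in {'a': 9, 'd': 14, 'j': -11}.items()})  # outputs {'a': 18, 'd': 28, 'j': -22}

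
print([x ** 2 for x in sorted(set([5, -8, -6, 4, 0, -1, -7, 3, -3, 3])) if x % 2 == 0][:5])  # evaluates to [64, 36, 0, 16]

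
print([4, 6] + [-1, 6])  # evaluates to [4, 6, -1, 6]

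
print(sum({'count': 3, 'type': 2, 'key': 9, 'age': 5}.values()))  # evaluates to 19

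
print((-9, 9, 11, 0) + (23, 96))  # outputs (-9, 9, 11, 0, 23, 96)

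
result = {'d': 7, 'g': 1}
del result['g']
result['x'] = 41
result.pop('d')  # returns 7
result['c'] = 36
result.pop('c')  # 36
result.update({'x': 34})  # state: {'x': 34}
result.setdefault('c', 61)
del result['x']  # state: {'c': 61}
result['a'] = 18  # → {'c': 61, 'a': 18}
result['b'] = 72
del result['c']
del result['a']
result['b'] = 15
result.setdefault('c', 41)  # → 41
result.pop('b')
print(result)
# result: {'c': 41}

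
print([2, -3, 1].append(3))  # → None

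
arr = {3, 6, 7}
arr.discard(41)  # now {3, 6, 7}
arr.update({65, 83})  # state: {3, 6, 7, 65, 83}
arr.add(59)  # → {3, 6, 7, 59, 65, 83}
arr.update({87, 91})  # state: {3, 6, 7, 59, 65, 83, 87, 91}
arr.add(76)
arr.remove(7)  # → {3, 6, 59, 65, 76, 83, 87, 91}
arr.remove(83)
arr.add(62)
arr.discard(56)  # {3, 6, 59, 62, 65, 76, 87, 91}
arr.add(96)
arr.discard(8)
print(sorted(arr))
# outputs [3, 6, 59, 62, 65, 76, 87, 91, 96]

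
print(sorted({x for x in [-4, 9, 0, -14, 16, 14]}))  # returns [-14, -4, 0, 9, 14, 16]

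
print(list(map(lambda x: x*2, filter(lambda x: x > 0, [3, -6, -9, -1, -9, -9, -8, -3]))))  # [6]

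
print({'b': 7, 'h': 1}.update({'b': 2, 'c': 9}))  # None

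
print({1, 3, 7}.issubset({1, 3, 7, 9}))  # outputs True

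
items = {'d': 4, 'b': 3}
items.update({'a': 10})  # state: {'d': 4, 'b': 3, 'a': 10}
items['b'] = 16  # {'d': 4, 'b': 16, 'a': 10}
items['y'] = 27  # {'d': 4, 'b': 16, 'a': 10, 'y': 27}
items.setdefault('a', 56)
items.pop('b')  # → 16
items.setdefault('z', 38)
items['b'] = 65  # {'d': 4, 'a': 10, 'y': 27, 'z': 38, 'b': 65}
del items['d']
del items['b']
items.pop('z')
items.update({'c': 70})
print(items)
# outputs {'a': 10, 'y': 27, 'c': 70}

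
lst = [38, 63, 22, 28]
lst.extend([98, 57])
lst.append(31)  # [38, 63, 22, 28, 98, 57, 31]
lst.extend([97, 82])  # [38, 63, 22, 28, 98, 57, 31, 97, 82]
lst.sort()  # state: [22, 28, 31, 38, 57, 63, 82, 97, 98]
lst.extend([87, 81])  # [22, 28, 31, 38, 57, 63, 82, 97, 98, 87, 81]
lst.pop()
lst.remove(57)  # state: [22, 28, 31, 38, 63, 82, 97, 98, 87]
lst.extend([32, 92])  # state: [22, 28, 31, 38, 63, 82, 97, 98, 87, 32, 92]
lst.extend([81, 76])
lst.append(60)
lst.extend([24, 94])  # [22, 28, 31, 38, 63, 82, 97, 98, 87, 32, 92, 81, 76, 60, 24, 94]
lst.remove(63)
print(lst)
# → [22, 28, 31, 38, 82, 97, 98, 87, 32, 92, 81, 76, 60, 24, 94]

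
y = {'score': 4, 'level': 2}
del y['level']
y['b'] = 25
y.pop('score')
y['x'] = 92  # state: {'b': 25, 'x': 92}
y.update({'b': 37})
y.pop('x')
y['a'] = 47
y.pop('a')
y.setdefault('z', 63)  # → 63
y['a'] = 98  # {'b': 37, 'z': 63, 'a': 98}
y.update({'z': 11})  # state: {'b': 37, 'z': 11, 'a': 98}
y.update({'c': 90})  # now {'b': 37, 'z': 11, 'a': 98, 'c': 90}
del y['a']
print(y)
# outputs {'b': 37, 'z': 11, 'c': 90}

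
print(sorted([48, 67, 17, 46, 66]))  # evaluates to [17, 46, 48, 66, 67]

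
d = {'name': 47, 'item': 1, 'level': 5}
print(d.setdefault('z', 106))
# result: 106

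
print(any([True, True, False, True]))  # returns True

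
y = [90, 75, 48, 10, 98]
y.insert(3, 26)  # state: [90, 75, 48, 26, 10, 98]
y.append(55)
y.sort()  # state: [10, 26, 48, 55, 75, 90, 98]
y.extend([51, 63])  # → [10, 26, 48, 55, 75, 90, 98, 51, 63]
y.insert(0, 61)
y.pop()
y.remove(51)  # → [61, 10, 26, 48, 55, 75, 90, 98]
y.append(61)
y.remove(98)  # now [61, 10, 26, 48, 55, 75, 90, 61]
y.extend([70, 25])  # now [61, 10, 26, 48, 55, 75, 90, 61, 70, 25]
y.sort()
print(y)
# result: [10, 25, 26, 48, 55, 61, 61, 70, 75, 90]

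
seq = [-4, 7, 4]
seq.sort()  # [-4, 4, 7]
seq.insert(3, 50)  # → [-4, 4, 7, 50]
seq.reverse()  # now [50, 7, 4, -4]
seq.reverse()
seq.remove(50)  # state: [-4, 4, 7]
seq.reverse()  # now [7, 4, -4]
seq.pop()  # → -4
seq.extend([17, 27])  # [7, 4, 17, 27]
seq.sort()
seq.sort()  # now [4, 7, 17, 27]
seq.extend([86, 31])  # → [4, 7, 17, 27, 86, 31]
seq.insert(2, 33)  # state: [4, 7, 33, 17, 27, 86, 31]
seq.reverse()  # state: [31, 86, 27, 17, 33, 7, 4]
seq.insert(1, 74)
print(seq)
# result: [31, 74, 86, 27, 17, 33, 7, 4]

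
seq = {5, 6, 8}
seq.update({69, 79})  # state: {5, 6, 8, 69, 79}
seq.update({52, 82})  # {5, 6, 8, 52, 69, 79, 82}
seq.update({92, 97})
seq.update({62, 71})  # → {5, 6, 8, 52, 62, 69, 71, 79, 82, 92, 97}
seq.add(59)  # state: {5, 6, 8, 52, 59, 62, 69, 71, 79, 82, 92, 97}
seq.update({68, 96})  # {5, 6, 8, 52, 59, 62, 68, 69, 71, 79, 82, 92, 96, 97}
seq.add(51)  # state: {5, 6, 8, 51, 52, 59, 62, 68, 69, 71, 79, 82, 92, 96, 97}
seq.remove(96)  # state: {5, 6, 8, 51, 52, 59, 62, 68, 69, 71, 79, 82, 92, 97}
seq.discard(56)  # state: {5, 6, 8, 51, 52, 59, 62, 68, 69, 71, 79, 82, 92, 97}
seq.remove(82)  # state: {5, 6, 8, 51, 52, 59, 62, 68, 69, 71, 79, 92, 97}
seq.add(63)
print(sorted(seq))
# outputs [5, 6, 8, 51, 52, 59, 62, 63, 68, 69, 71, 79, 92, 97]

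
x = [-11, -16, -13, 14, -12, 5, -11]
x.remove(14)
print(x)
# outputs [-11, -16, -13, -12, 5, -11]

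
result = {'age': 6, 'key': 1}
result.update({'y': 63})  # {'age': 6, 'key': 1, 'y': 63}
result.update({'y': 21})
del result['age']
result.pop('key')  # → 1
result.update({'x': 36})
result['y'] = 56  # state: {'y': 56, 'x': 36}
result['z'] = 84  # {'y': 56, 'x': 36, 'z': 84}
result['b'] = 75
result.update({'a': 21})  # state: {'y': 56, 'x': 36, 'z': 84, 'b': 75, 'a': 21}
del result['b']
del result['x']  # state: {'y': 56, 'z': 84, 'a': 21}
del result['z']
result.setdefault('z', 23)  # 23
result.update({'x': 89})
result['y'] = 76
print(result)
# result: {'y': 76, 'a': 21, 'z': 23, 'x': 89}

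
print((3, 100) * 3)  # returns (3, 100, 3, 100, 3, 100)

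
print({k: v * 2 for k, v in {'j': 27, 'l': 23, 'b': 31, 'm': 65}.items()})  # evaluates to {'j': 54, 'l': 46, 'b': 62, 'm': 130}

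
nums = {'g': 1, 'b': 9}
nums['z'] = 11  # {'g': 1, 'b': 9, 'z': 11}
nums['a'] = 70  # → {'g': 1, 'b': 9, 'z': 11, 'a': 70}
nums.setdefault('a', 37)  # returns 70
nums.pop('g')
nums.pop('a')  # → 70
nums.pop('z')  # 11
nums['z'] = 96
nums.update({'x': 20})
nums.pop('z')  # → 96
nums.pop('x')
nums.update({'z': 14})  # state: {'b': 9, 'z': 14}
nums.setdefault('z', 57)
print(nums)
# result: {'b': 9, 'z': 14}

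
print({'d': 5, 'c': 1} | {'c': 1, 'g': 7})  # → {'d': 5, 'c': 1, 'g': 7}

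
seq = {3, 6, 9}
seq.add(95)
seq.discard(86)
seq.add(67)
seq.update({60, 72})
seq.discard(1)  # {3, 6, 9, 60, 67, 72, 95}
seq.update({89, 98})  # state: {3, 6, 9, 60, 67, 72, 89, 95, 98}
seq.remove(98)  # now {3, 6, 9, 60, 67, 72, 89, 95}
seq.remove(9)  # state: {3, 6, 60, 67, 72, 89, 95}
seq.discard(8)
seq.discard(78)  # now {3, 6, 60, 67, 72, 89, 95}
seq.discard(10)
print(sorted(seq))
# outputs [3, 6, 60, 67, 72, 89, 95]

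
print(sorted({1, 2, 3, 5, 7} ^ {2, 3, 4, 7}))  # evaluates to [1, 4, 5]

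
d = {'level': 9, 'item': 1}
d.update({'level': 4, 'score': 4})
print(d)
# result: {'level': 4, 'item': 1, 'score': 4}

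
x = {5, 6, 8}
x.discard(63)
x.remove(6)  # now {5, 8}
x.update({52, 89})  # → {5, 8, 52, 89}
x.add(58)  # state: {5, 8, 52, 58, 89}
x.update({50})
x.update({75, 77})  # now {5, 8, 50, 52, 58, 75, 77, 89}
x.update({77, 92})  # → {5, 8, 50, 52, 58, 75, 77, 89, 92}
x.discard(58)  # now {5, 8, 50, 52, 75, 77, 89, 92}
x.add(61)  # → {5, 8, 50, 52, 61, 75, 77, 89, 92}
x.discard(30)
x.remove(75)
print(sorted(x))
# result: [5, 8, 50, 52, 61, 77, 89, 92]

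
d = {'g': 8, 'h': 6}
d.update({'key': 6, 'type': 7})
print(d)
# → {'g': 8, 'h': 6, 'key': 6, 'type': 7}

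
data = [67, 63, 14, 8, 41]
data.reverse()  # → [41, 8, 14, 63, 67]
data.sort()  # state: [8, 14, 41, 63, 67]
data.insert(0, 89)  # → [89, 8, 14, 41, 63, 67]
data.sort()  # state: [8, 14, 41, 63, 67, 89]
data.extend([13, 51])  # [8, 14, 41, 63, 67, 89, 13, 51]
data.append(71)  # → [8, 14, 41, 63, 67, 89, 13, 51, 71]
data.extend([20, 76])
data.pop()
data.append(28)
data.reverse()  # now [28, 20, 71, 51, 13, 89, 67, 63, 41, 14, 8]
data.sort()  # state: [8, 13, 14, 20, 28, 41, 51, 63, 67, 71, 89]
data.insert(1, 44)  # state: [8, 44, 13, 14, 20, 28, 41, 51, 63, 67, 71, 89]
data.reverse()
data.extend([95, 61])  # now [89, 71, 67, 63, 51, 41, 28, 20, 14, 13, 44, 8, 95, 61]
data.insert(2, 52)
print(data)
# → [89, 71, 52, 67, 63, 51, 41, 28, 20, 14, 13, 44, 8, 95, 61]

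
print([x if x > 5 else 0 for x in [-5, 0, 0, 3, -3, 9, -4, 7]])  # [0, 0, 0, 0, 0, 9, 0, 7]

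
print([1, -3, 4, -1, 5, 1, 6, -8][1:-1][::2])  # [-3, -1, 1]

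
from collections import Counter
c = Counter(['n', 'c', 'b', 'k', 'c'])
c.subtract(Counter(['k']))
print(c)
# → Counter({'c': 2, 'n': 1, 'b': 1, 'k': 0})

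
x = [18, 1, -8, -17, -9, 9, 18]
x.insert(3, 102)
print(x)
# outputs [18, 1, -8, 102, -17, -9, 9, 18]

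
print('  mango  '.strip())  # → mango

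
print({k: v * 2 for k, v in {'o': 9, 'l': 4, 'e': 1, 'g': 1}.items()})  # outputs {'o': 18, 'l': 8, 'e': 2, 'g': 2}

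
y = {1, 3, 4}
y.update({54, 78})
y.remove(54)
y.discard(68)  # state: {1, 3, 4, 78}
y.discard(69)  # {1, 3, 4, 78}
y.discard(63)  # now {1, 3, 4, 78}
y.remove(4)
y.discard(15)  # {1, 3, 78}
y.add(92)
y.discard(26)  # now {1, 3, 78, 92}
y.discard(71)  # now {1, 3, 78, 92}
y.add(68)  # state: {1, 3, 68, 78, 92}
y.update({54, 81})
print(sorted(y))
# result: [1, 3, 54, 68, 78, 81, 92]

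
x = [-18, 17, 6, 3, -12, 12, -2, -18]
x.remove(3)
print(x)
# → [-18, 17, 6, -12, 12, -2, -18]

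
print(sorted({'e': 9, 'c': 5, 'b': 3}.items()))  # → [('b', 3), ('c', 5), ('e', 9)]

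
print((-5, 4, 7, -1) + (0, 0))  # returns (-5, 4, 7, -1, 0, 0)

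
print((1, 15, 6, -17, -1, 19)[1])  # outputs 15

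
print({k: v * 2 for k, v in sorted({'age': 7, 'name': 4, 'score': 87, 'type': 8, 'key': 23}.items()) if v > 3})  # {'age': 14, 'key': 46, 'name': 8, 'score': 174, 'type': 16}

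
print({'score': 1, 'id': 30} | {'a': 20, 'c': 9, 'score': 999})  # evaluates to {'score': 999, 'id': 30, 'a': 20, 'c': 9}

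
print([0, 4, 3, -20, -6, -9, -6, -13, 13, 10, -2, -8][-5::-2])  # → [-13, -9, -20, 4]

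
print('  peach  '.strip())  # peach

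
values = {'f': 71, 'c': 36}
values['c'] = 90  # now {'f': 71, 'c': 90}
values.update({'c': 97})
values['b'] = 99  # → {'f': 71, 'c': 97, 'b': 99}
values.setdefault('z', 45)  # 45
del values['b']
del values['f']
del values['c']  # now {'z': 45}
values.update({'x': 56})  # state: {'z': 45, 'x': 56}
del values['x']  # {'z': 45}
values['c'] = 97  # {'z': 45, 'c': 97}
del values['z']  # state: {'c': 97}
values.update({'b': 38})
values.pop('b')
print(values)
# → {'c': 97}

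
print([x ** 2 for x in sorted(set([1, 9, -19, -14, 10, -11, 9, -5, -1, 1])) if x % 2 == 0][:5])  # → [196, 100]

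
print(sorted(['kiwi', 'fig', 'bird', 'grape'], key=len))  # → ['fig', 'kiwi', 'bird', 'grape']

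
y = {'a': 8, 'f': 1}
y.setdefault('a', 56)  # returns 8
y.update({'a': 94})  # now {'a': 94, 'f': 1}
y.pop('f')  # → 1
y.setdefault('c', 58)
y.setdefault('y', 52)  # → 52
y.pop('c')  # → 58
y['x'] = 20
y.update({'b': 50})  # {'a': 94, 'y': 52, 'x': 20, 'b': 50}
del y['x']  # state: {'a': 94, 'y': 52, 'b': 50}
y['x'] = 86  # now {'a': 94, 'y': 52, 'b': 50, 'x': 86}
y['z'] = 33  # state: {'a': 94, 'y': 52, 'b': 50, 'x': 86, 'z': 33}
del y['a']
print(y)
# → {'y': 52, 'b': 50, 'x': 86, 'z': 33}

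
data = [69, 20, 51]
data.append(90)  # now [69, 20, 51, 90]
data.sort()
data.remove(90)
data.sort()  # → [20, 51, 69]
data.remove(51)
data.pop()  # 69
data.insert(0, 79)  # [79, 20]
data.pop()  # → 20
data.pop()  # 79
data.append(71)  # [71]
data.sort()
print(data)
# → [71]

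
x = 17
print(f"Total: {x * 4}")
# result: Total: 68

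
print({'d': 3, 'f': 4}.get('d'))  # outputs 3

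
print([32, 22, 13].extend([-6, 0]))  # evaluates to None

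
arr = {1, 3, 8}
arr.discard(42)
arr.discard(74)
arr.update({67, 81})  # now {1, 3, 8, 67, 81}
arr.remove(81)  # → {1, 3, 8, 67}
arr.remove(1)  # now {3, 8, 67}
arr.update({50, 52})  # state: {3, 8, 50, 52, 67}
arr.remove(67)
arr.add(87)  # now {3, 8, 50, 52, 87}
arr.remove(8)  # {3, 50, 52, 87}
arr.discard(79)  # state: {3, 50, 52, 87}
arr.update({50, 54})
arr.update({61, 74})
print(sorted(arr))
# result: [3, 50, 52, 54, 61, 74, 87]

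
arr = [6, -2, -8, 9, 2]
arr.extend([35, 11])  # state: [6, -2, -8, 9, 2, 35, 11]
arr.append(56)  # [6, -2, -8, 9, 2, 35, 11, 56]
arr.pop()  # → 56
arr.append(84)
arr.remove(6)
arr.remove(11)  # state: [-2, -8, 9, 2, 35, 84]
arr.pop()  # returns 84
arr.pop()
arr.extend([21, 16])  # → [-2, -8, 9, 2, 21, 16]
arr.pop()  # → 16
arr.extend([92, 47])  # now [-2, -8, 9, 2, 21, 92, 47]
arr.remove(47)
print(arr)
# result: [-2, -8, 9, 2, 21, 92]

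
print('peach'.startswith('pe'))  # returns True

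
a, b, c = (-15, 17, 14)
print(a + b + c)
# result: 16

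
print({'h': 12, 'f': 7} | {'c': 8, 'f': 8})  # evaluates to {'h': 12, 'f': 8, 'c': 8}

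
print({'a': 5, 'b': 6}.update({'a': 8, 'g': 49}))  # None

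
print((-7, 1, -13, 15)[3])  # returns 15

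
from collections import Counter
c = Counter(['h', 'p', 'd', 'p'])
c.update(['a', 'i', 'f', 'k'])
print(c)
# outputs Counter({'p': 2, 'h': 1, 'd': 1, 'a': 1, 'i': 1, 'f': 1, 'k': 1})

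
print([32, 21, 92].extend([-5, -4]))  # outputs None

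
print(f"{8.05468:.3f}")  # 8.055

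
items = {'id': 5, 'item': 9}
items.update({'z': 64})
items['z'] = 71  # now {'id': 5, 'item': 9, 'z': 71}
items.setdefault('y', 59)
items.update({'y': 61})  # {'id': 5, 'item': 9, 'z': 71, 'y': 61}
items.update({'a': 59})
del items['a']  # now {'id': 5, 'item': 9, 'z': 71, 'y': 61}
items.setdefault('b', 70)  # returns 70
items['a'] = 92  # {'id': 5, 'item': 9, 'z': 71, 'y': 61, 'b': 70, 'a': 92}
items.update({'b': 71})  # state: {'id': 5, 'item': 9, 'z': 71, 'y': 61, 'b': 71, 'a': 92}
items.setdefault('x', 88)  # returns 88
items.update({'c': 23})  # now {'id': 5, 'item': 9, 'z': 71, 'y': 61, 'b': 71, 'a': 92, 'x': 88, 'c': 23}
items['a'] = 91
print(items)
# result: {'id': 5, 'item': 9, 'z': 71, 'y': 61, 'b': 71, 'a': 91, 'x': 88, 'c': 23}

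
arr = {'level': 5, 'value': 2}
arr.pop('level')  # 5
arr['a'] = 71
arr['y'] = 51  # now {'value': 2, 'a': 71, 'y': 51}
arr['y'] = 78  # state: {'value': 2, 'a': 71, 'y': 78}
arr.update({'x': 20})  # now {'value': 2, 'a': 71, 'y': 78, 'x': 20}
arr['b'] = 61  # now {'value': 2, 'a': 71, 'y': 78, 'x': 20, 'b': 61}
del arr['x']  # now {'value': 2, 'a': 71, 'y': 78, 'b': 61}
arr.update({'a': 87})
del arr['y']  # {'value': 2, 'a': 87, 'b': 61}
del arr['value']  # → {'a': 87, 'b': 61}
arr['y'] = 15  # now {'a': 87, 'b': 61, 'y': 15}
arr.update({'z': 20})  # {'a': 87, 'b': 61, 'y': 15, 'z': 20}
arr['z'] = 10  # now {'a': 87, 'b': 61, 'y': 15, 'z': 10}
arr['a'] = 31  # {'a': 31, 'b': 61, 'y': 15, 'z': 10}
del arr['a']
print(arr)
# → {'b': 61, 'y': 15, 'z': 10}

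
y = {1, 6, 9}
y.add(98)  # {1, 6, 9, 98}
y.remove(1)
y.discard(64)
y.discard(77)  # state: {6, 9, 98}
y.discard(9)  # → {6, 98}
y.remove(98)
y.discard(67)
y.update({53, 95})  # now {6, 53, 95}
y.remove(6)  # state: {53, 95}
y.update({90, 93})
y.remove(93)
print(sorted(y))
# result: [53, 90, 95]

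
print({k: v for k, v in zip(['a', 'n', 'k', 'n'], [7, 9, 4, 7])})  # {'a': 7, 'n': 7, 'k': 4}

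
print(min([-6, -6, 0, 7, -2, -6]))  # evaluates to -6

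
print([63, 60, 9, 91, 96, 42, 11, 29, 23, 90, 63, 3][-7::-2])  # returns [42, 91, 60]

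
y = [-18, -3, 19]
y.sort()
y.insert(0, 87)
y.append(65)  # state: [87, -18, -3, 19, 65]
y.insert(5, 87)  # [87, -18, -3, 19, 65, 87]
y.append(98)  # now [87, -18, -3, 19, 65, 87, 98]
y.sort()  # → [-18, -3, 19, 65, 87, 87, 98]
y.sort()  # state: [-18, -3, 19, 65, 87, 87, 98]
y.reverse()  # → [98, 87, 87, 65, 19, -3, -18]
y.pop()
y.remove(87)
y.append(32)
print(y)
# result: [98, 87, 65, 19, -3, 32]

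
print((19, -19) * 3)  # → (19, -19, 19, -19, 19, -19)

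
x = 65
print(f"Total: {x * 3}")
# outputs Total: 195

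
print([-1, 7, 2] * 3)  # [-1, 7, 2, -1, 7, 2, -1, 7, 2]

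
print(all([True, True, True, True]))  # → True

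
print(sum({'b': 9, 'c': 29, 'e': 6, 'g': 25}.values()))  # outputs 69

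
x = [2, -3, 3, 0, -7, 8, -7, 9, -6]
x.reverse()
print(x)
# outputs [-6, 9, -7, 8, -7, 0, 3, -3, 2]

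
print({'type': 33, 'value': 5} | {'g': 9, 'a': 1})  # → {'type': 33, 'value': 5, 'g': 9, 'a': 1}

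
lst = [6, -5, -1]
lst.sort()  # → [-5, -1, 6]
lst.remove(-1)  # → [-5, 6]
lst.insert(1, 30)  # [-5, 30, 6]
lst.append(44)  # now [-5, 30, 6, 44]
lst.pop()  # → 44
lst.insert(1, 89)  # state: [-5, 89, 30, 6]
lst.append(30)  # [-5, 89, 30, 6, 30]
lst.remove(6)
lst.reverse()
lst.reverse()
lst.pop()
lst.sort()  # [-5, 30, 89]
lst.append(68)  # [-5, 30, 89, 68]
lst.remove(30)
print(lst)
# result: [-5, 89, 68]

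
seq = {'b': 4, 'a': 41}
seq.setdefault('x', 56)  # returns 56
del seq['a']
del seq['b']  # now {'x': 56}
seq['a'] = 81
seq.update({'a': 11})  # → {'x': 56, 'a': 11}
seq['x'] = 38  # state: {'x': 38, 'a': 11}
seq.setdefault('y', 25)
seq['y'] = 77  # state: {'x': 38, 'a': 11, 'y': 77}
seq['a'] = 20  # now {'x': 38, 'a': 20, 'y': 77}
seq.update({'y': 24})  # {'x': 38, 'a': 20, 'y': 24}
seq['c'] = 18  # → {'x': 38, 'a': 20, 'y': 24, 'c': 18}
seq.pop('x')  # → 38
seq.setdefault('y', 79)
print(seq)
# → {'a': 20, 'y': 24, 'c': 18}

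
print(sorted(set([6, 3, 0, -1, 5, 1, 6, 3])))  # [-1, 0, 1, 3, 5, 6]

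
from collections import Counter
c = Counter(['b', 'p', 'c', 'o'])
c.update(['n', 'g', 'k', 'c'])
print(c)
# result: Counter({'c': 2, 'b': 1, 'p': 1, 'o': 1, 'n': 1, 'g': 1, 'k': 1})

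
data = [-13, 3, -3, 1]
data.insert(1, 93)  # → [-13, 93, 3, -3, 1]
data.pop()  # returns 1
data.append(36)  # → [-13, 93, 3, -3, 36]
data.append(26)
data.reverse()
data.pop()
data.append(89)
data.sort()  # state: [-3, 3, 26, 36, 89, 93]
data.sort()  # [-3, 3, 26, 36, 89, 93]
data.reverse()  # [93, 89, 36, 26, 3, -3]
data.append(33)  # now [93, 89, 36, 26, 3, -3, 33]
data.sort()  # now [-3, 3, 26, 33, 36, 89, 93]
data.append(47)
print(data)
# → [-3, 3, 26, 33, 36, 89, 93, 47]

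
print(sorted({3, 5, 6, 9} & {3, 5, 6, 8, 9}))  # [3, 5, 6, 9]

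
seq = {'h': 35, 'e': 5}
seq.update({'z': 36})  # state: {'h': 35, 'e': 5, 'z': 36}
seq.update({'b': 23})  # {'h': 35, 'e': 5, 'z': 36, 'b': 23}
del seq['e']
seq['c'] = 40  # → {'h': 35, 'z': 36, 'b': 23, 'c': 40}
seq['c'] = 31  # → {'h': 35, 'z': 36, 'b': 23, 'c': 31}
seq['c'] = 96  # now {'h': 35, 'z': 36, 'b': 23, 'c': 96}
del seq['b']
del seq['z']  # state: {'h': 35, 'c': 96}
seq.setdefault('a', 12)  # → 12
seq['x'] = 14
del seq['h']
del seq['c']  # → {'a': 12, 'x': 14}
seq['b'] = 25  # {'a': 12, 'x': 14, 'b': 25}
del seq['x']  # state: {'a': 12, 'b': 25}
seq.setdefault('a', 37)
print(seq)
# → {'a': 12, 'b': 25}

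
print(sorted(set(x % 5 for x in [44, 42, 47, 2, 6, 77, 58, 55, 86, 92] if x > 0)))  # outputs [0, 1, 2, 3, 4]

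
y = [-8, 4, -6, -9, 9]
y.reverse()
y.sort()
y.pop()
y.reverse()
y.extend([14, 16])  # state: [4, -6, -8, -9, 14, 16]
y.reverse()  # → [16, 14, -9, -8, -6, 4]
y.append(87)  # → [16, 14, -9, -8, -6, 4, 87]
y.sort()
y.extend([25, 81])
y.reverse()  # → [81, 25, 87, 16, 14, 4, -6, -8, -9]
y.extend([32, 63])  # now [81, 25, 87, 16, 14, 4, -6, -8, -9, 32, 63]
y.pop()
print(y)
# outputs [81, 25, 87, 16, 14, 4, -6, -8, -9, 32]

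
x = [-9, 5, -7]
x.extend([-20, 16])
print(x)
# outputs [-9, 5, -7, -20, 16]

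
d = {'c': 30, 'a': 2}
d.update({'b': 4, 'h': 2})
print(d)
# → {'c': 30, 'a': 2, 'b': 4, 'h': 2}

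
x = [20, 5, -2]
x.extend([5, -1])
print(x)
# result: [20, 5, -2, 5, -1]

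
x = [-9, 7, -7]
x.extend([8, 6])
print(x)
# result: [-9, 7, -7, 8, 6]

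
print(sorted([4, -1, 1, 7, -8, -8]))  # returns [-8, -8, -1, 1, 4, 7]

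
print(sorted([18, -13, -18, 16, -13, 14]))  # [-18, -13, -13, 14, 16, 18]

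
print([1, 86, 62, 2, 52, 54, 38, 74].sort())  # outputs None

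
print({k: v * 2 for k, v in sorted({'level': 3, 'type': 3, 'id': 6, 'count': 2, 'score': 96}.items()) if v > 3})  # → {'id': 12, 'score': 192}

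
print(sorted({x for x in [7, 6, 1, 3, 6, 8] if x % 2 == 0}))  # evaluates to [6, 8]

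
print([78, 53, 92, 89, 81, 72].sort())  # None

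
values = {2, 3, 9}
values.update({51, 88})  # {2, 3, 9, 51, 88}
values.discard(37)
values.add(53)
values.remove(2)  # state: {3, 9, 51, 53, 88}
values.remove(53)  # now {3, 9, 51, 88}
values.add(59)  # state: {3, 9, 51, 59, 88}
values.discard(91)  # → {3, 9, 51, 59, 88}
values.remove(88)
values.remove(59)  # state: {3, 9, 51}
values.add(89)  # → {3, 9, 51, 89}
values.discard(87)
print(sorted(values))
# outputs [3, 9, 51, 89]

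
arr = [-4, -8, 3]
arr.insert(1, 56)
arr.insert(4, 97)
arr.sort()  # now [-8, -4, 3, 56, 97]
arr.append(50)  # [-8, -4, 3, 56, 97, 50]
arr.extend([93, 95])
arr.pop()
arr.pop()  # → 93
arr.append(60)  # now [-8, -4, 3, 56, 97, 50, 60]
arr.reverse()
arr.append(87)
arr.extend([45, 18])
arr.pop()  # 18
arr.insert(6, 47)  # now [60, 50, 97, 56, 3, -4, 47, -8, 87, 45]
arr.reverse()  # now [45, 87, -8, 47, -4, 3, 56, 97, 50, 60]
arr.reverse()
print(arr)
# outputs [60, 50, 97, 56, 3, -4, 47, -8, 87, 45]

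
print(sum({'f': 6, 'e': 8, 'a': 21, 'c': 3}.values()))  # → 38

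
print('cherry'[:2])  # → ch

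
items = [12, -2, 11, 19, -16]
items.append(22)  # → [12, -2, 11, 19, -16, 22]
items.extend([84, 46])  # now [12, -2, 11, 19, -16, 22, 84, 46]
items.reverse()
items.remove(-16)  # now [46, 84, 22, 19, 11, -2, 12]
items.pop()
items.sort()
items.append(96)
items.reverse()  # [96, 84, 46, 22, 19, 11, -2]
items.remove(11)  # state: [96, 84, 46, 22, 19, -2]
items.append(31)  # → [96, 84, 46, 22, 19, -2, 31]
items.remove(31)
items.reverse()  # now [-2, 19, 22, 46, 84, 96]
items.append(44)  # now [-2, 19, 22, 46, 84, 96, 44]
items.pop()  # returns 44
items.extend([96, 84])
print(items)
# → [-2, 19, 22, 46, 84, 96, 96, 84]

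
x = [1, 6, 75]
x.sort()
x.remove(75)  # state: [1, 6]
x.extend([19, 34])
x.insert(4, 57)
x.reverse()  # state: [57, 34, 19, 6, 1]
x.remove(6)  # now [57, 34, 19, 1]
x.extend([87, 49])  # [57, 34, 19, 1, 87, 49]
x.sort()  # [1, 19, 34, 49, 57, 87]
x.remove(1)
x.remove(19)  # [34, 49, 57, 87]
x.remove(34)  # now [49, 57, 87]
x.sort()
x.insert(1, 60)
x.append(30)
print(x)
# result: [49, 60, 57, 87, 30]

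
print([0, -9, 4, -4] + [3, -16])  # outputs [0, -9, 4, -4, 3, -16]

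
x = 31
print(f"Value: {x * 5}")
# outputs Value: 155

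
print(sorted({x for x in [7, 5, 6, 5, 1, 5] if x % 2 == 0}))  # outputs [6]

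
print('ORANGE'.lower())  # orange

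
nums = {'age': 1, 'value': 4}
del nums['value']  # {'age': 1}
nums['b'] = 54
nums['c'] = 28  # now {'age': 1, 'b': 54, 'c': 28}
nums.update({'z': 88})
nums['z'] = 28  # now {'age': 1, 'b': 54, 'c': 28, 'z': 28}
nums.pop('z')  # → 28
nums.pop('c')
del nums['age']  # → {'b': 54}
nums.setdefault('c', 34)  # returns 34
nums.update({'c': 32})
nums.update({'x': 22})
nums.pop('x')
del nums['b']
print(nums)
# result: {'c': 32}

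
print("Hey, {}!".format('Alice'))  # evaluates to Hey, Alice!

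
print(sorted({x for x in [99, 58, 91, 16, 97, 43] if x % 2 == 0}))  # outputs [16, 58]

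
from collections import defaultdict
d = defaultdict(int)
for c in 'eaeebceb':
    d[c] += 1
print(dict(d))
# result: {'e': 4, 'a': 1, 'b': 2, 'c': 1}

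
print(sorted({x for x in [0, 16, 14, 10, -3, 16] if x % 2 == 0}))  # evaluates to [0, 10, 14, 16]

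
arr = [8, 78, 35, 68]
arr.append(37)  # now [8, 78, 35, 68, 37]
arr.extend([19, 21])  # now [8, 78, 35, 68, 37, 19, 21]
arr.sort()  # [8, 19, 21, 35, 37, 68, 78]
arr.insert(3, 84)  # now [8, 19, 21, 84, 35, 37, 68, 78]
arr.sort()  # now [8, 19, 21, 35, 37, 68, 78, 84]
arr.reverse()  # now [84, 78, 68, 37, 35, 21, 19, 8]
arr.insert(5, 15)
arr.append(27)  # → [84, 78, 68, 37, 35, 15, 21, 19, 8, 27]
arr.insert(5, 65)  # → [84, 78, 68, 37, 35, 65, 15, 21, 19, 8, 27]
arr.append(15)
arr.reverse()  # [15, 27, 8, 19, 21, 15, 65, 35, 37, 68, 78, 84]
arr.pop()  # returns 84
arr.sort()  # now [8, 15, 15, 19, 21, 27, 35, 37, 65, 68, 78]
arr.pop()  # 78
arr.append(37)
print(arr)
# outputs [8, 15, 15, 19, 21, 27, 35, 37, 65, 68, 37]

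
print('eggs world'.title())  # Eggs World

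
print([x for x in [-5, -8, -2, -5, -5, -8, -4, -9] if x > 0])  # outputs []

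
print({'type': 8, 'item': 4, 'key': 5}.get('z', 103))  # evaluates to 103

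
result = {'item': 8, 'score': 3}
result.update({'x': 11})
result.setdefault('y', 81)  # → 81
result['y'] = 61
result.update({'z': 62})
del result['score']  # {'item': 8, 'x': 11, 'y': 61, 'z': 62}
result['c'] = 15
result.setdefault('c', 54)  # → 15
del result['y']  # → {'item': 8, 'x': 11, 'z': 62, 'c': 15}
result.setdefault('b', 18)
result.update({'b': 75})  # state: {'item': 8, 'x': 11, 'z': 62, 'c': 15, 'b': 75}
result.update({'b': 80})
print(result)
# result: {'item': 8, 'x': 11, 'z': 62, 'c': 15, 'b': 80}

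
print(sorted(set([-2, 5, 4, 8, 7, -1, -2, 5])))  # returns [-2, -1, 4, 5, 7, 8]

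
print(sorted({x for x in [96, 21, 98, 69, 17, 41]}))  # [17, 21, 41, 69, 96, 98]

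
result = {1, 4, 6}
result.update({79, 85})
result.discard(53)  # {1, 4, 6, 79, 85}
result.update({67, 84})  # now {1, 4, 6, 67, 79, 84, 85}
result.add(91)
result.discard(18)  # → {1, 4, 6, 67, 79, 84, 85, 91}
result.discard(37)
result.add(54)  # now {1, 4, 6, 54, 67, 79, 84, 85, 91}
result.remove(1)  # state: {4, 6, 54, 67, 79, 84, 85, 91}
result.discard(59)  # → {4, 6, 54, 67, 79, 84, 85, 91}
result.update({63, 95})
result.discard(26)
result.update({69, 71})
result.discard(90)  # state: {4, 6, 54, 63, 67, 69, 71, 79, 84, 85, 91, 95}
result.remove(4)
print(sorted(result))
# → [6, 54, 63, 67, 69, 71, 79, 84, 85, 91, 95]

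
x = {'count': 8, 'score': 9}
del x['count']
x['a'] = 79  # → {'score': 9, 'a': 79}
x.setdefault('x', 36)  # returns 36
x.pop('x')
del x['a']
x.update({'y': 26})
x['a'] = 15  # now {'score': 9, 'y': 26, 'a': 15}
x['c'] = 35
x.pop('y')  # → 26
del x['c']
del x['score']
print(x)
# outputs {'a': 15}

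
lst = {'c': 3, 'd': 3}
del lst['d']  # {'c': 3}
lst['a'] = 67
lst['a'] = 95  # {'c': 3, 'a': 95}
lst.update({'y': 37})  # {'c': 3, 'a': 95, 'y': 37}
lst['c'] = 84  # {'c': 84, 'a': 95, 'y': 37}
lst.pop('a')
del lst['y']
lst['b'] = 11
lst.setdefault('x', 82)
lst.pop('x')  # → 82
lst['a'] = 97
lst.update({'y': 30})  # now {'c': 84, 'b': 11, 'a': 97, 'y': 30}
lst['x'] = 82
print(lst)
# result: {'c': 84, 'b': 11, 'a': 97, 'y': 30, 'x': 82}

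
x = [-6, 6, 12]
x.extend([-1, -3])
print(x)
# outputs [-6, 6, 12, -1, -3]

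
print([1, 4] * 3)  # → [1, 4, 1, 4, 1, 4]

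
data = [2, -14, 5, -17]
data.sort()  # [-17, -14, 2, 5]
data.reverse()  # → [5, 2, -14, -17]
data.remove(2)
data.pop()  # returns -17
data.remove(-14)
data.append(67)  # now [5, 67]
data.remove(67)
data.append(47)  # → [5, 47]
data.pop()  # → 47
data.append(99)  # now [5, 99]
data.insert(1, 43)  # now [5, 43, 99]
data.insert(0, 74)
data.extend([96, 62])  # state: [74, 5, 43, 99, 96, 62]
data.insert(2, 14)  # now [74, 5, 14, 43, 99, 96, 62]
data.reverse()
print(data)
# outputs [62, 96, 99, 43, 14, 5, 74]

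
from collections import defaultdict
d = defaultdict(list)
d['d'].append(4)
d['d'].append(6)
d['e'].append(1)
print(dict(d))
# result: {'d': [4, 6], 'e': [1]}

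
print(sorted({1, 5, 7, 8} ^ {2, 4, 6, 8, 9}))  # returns [1, 2, 4, 5, 6, 7, 9]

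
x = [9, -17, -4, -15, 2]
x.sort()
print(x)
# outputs [-17, -15, -4, 2, 9]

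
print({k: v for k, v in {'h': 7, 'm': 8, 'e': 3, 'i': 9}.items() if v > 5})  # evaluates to {'h': 7, 'm': 8, 'i': 9}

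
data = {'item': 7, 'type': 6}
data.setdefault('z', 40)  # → 40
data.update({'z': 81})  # {'item': 7, 'type': 6, 'z': 81}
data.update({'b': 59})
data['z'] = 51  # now {'item': 7, 'type': 6, 'z': 51, 'b': 59}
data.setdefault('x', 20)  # 20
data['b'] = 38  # {'item': 7, 'type': 6, 'z': 51, 'b': 38, 'x': 20}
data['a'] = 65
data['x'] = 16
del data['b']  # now {'item': 7, 'type': 6, 'z': 51, 'x': 16, 'a': 65}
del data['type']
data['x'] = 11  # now {'item': 7, 'z': 51, 'x': 11, 'a': 65}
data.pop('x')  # 11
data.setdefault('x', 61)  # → 61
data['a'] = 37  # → {'item': 7, 'z': 51, 'a': 37, 'x': 61}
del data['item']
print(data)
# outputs {'z': 51, 'a': 37, 'x': 61}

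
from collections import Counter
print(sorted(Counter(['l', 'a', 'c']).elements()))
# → ['a', 'c', 'l']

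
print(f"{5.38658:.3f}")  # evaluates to 5.387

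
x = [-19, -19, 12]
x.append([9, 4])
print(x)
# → [-19, -19, 12, [9, 4]]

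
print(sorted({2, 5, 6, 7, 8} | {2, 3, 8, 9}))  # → [2, 3, 5, 6, 7, 8, 9]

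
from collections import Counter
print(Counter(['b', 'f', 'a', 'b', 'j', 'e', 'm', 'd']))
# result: Counter({'b': 2, 'f': 1, 'a': 1, 'j': 1, 'e': 1, 'm': 1, 'd': 1})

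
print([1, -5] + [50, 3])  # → [1, -5, 50, 3]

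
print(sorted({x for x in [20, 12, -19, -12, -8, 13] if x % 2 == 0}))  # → [-12, -8, 12, 20]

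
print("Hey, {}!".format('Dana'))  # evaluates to Hey, Dana!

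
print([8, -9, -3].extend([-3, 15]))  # None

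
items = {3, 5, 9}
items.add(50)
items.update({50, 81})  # {3, 5, 9, 50, 81}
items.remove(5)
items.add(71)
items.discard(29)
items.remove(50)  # {3, 9, 71, 81}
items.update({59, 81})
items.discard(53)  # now {3, 9, 59, 71, 81}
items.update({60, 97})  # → {3, 9, 59, 60, 71, 81, 97}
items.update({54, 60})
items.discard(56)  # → {3, 9, 54, 59, 60, 71, 81, 97}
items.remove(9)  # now {3, 54, 59, 60, 71, 81, 97}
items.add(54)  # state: {3, 54, 59, 60, 71, 81, 97}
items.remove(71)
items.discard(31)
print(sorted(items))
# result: [3, 54, 59, 60, 81, 97]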